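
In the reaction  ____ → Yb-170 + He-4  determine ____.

Hf-174

Conserve mass number: A = 170 + 4, so A = 174.
Conserve atomic number: Z = 70 + 2, so Z = 72.
Z = 72 is hafnium, so the species is Hf-174.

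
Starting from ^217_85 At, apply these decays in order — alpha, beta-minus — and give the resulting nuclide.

Start: (A, Z) = (217, 85).
After α: (213, 83).
After β⁻: (213, 84).
Z = 84 is polonium.

Po-213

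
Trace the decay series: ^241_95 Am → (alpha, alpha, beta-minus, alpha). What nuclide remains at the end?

Th-229

Start: (A, Z) = (241, 95).
After α: (237, 93).
After α: (233, 91).
After β⁻: (233, 92).
After α: (229, 90).
Z = 90 is thorium.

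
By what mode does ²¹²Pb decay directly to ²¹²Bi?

ΔA = 212 − 212 = 0; ΔZ = 83 − 82 = +1.
A is unchanged and Z rises by 1 — a neutron has become a proton (β⁻ decay).

beta-minus decay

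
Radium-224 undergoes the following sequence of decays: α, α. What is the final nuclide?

Start: (A, Z) = (224, 88).
After α: (220, 86).
After α: (216, 84).
Z = 84 is polonium.

Po-216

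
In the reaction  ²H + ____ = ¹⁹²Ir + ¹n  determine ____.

Os-191

Conserve mass number: 2 + A = 192 + 1, so A = 191.
Conserve atomic number: 1 + Z = 77 + 0, so Z = 76.
Z = 76 is osmium, so the species is ¹⁹¹Os.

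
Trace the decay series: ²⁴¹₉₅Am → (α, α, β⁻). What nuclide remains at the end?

U-233

Start: (A, Z) = (241, 95).
After α: (237, 93).
After α: (233, 91).
After β⁻: (233, 92).
Z = 92 is uranium.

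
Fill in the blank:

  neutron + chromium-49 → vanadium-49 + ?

proton

Conserve mass number: 1 + 49 = 49 + A, so A = 1.
Conserve atomic number: 0 + 24 = 23 + Z, so Z = 1.
A = 1 and Z = 1 is hydrogen-1 — a proton.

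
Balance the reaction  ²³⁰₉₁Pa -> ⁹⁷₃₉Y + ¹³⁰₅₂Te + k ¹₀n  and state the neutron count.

Conserve mass number: 230 = 97 + 130 + k, so k = 230 − 227 = 3.
Check atomic number: 91 = 39 + 52 + 0 = 91. ✓

3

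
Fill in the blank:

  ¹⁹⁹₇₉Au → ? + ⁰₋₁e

Conserve mass number: 199 = A + 0, so A = 199.
Conserve atomic number: 79 = Z − 1, so Z = 80.
Z = 80 is mercury, so the species is ¹⁹⁹₈₀Hg.

Hg-199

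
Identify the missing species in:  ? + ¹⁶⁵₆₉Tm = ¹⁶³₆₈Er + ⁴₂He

Conserve mass number: A + 165 = 163 + 4, so A = 2.
Conserve atomic number: Z + 69 = 68 + 2, so Z = 1.
A = 2 and Z = 1 is ²₁H — a deuteron.

deuteron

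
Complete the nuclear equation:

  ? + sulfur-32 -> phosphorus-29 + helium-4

Conserve mass number: A + 32 = 29 + 4, so A = 1.
Conserve atomic number: Z + 16 = 15 + 2, so Z = 1.
A = 1 and Z = 1 is hydrogen-1 — a proton.

proton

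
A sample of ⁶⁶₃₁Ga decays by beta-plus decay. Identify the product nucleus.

Zn-66

Beta-plus decay: mass number changes by +0, atomic number by -1.
A: 66 = 66; Z: 31 − 1 = 30.
Z = 30 is zinc, so the daughter is ⁶⁶₃₀Zn.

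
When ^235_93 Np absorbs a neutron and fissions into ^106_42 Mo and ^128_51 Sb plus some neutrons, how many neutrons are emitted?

2

Conserve mass number: 236 = 106 + 128 + k, so k = 236 − 234 = 2.
Check atomic number: 93 = 42 + 51 + 0 = 93. ✓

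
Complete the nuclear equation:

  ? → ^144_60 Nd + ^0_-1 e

Pr-144

Conserve mass number: A = 144 + 0, so A = 144.
Conserve atomic number: Z = 60 − 1, so Z = 59.
Z = 59 is praseodymium, so the species is ^144_59 Pr.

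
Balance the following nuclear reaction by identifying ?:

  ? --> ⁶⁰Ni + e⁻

Co-60

Conserve mass number: A = 60 + 0, so A = 60.
Conserve atomic number: Z = 28 − 1, so Z = 27.
Z = 27 is cobalt, so the species is ⁶⁰Co.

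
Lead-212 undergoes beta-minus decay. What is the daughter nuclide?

Beta-minus decay: mass number changes by +0, atomic number by +1.
A: 212 = 212; Z: 82 + 1 = 83.
Z = 83 is bismuth, so the daughter is bismuth-212.

Bi-212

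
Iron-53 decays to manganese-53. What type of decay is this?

ΔA = 53 − 53 = 0; ΔZ = 25 − 26 = -1.
A is unchanged and Z drops by 1 — a proton has become a neutron (β⁺ emission or electron capture).

beta-plus decay or electron capture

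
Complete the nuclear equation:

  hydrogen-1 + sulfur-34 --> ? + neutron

Cl-34

Conserve mass number: 1 + 34 = A + 1, so A = 34.
Conserve atomic number: 1 + 16 = Z + 0, so Z = 17.
Z = 17 is chlorine, so the species is chlorine-34.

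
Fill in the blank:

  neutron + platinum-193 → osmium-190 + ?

Conserve mass number: 1 + 193 = 190 + A, so A = 4.
Conserve atomic number: 0 + 78 = 76 + Z, so Z = 2.
A = 4 and Z = 2 is helium-4 — an alpha particle.

alpha particle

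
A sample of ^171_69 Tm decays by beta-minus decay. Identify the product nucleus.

Yb-171

Beta-minus decay: mass number changes by +0, atomic number by +1.
A: 171 = 171; Z: 69 + 1 = 70.
Z = 70 is ytterbium, so the daughter is ^171_70 Yb.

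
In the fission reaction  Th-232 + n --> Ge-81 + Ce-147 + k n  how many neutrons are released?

Conserve mass number: 233 = 81 + 147 + k, so k = 233 − 228 = 5.
Check atomic number: 90 = 32 + 58 + 0 = 90. ✓

5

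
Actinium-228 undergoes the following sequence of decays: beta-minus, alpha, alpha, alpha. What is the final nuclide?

Po-216

Start: (A, Z) = (228, 89).
After β⁻: (228, 90).
After α: (224, 88).
After α: (220, 86).
After α: (216, 84).
Z = 84 is polonium.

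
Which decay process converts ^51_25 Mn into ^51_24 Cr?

beta-plus decay or electron capture

ΔA = 51 − 51 = 0; ΔZ = 24 − 25 = -1.
A is unchanged and Z drops by 1 — a proton has become a neutron (β⁺ emission or electron capture).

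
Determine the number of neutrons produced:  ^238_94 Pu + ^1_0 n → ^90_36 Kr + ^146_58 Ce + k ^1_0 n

Conserve mass number: 239 = 90 + 146 + k, so k = 239 − 236 = 3.
Check atomic number: 94 = 36 + 58 + 0 = 94. ✓

3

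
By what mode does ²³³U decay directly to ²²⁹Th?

ΔA = 229 − 233 = -4; ΔZ = 90 − 92 = -2.
A drops by 4 and Z drops by 2 — the signature of alpha emission.

alpha decay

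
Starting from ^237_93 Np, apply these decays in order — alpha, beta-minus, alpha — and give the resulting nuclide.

Th-229

Start: (A, Z) = (237, 93).
After α: (233, 91).
After β⁻: (233, 92).
After α: (229, 90).
Z = 90 is thorium.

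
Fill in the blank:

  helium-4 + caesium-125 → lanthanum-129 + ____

Conserve mass number: 4 + 125 = 129 + A, so A = 0.
Conserve atomic number: 2 + 55 = 57 + Z, so Z = 0.
A = 0 and Z = 0 is γ — a gamma ray.

gamma ray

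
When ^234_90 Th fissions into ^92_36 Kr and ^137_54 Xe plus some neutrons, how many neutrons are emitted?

Conserve mass number: 234 = 92 + 137 + k, so k = 234 − 229 = 5.
Check atomic number: 90 = 36 + 54 + 0 = 90. ✓

5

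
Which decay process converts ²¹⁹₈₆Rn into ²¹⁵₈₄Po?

alpha decay

ΔA = 215 − 219 = -4; ΔZ = 84 − 86 = -2.
A drops by 4 and Z drops by 2 — the signature of alpha emission.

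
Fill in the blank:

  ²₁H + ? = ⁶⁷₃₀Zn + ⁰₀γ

Cu-65

Conserve mass number: 2 + A = 67 + 0, so A = 65.
Conserve atomic number: 1 + Z = 30 + 0, so Z = 29.
Z = 29 is copper, so the species is ⁶⁵₂₉Cu.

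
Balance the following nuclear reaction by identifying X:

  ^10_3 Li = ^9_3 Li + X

neutron

Conserve mass number: 10 = 9 + A, so A = 1.
Conserve atomic number: 3 = 3 + Z, so Z = 0.
A = 1 and Z = 0 is ^1_0 n — a neutron.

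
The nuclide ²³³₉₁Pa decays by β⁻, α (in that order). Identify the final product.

Th-229

Start: (A, Z) = (233, 91).
After β⁻: (233, 92).
After α: (229, 90).
Z = 90 is thorium.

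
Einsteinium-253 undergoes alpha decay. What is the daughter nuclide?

Bk-249

Alpha decay: mass number changes by -4, atomic number by -2.
A: 253 − 4 = 249; Z: 99 − 2 = 97.
Z = 97 is berkelium, so the daughter is berkelium-249.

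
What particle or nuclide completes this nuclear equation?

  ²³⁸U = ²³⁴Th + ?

Conserve mass number: 238 = 234 + A, so A = 4.
Conserve atomic number: 92 = 90 + Z, so Z = 2.
A = 4 and Z = 2 is ⁴He — an alpha particle.

alpha particle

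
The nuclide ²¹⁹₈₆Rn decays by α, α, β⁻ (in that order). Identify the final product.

Bi-211

Start: (A, Z) = (219, 86).
After α: (215, 84).
After α: (211, 82).
After β⁻: (211, 83).
Z = 83 is bismuth.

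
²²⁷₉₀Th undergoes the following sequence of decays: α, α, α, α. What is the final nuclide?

Pb-211

Start: (A, Z) = (227, 90).
After α: (223, 88).
After α: (219, 86).
After α: (215, 84).
After α: (211, 82).
Z = 82 is lead.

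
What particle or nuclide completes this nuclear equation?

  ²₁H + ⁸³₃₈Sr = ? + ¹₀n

Y-84

Conserve mass number: 2 + 83 = A + 1, so A = 84.
Conserve atomic number: 1 + 38 = Z + 0, so Z = 39.
Z = 39 is yttrium, so the species is ⁸⁴₃₉Y.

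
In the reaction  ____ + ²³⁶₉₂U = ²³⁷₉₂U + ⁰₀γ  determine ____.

Conserve mass number: A + 236 = 237 + 0, so A = 1.
Conserve atomic number: Z + 92 = 92 + 0, so Z = 0.
A = 1 and Z = 0 is ¹₀n — a neutron.

neutron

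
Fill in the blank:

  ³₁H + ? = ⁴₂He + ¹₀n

deuteron

Conserve mass number: 3 + A = 4 + 1, so A = 2.
Conserve atomic number: 1 + Z = 2 + 0, so Z = 1.
A = 2 and Z = 1 is ²₁H — a deuteron.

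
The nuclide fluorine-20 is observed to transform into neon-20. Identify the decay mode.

ΔA = 20 − 20 = 0; ΔZ = 10 − 9 = +1.
A is unchanged and Z rises by 1 — a neutron has become a proton (β⁻ decay).

beta-minus decay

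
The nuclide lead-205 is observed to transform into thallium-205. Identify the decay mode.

ΔA = 205 − 205 = 0; ΔZ = 81 − 82 = -1.
A is unchanged and Z drops by 1 — a proton has become a neutron (β⁺ emission or electron capture).

beta-plus decay or electron capture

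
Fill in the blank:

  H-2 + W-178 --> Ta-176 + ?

Conserve mass number: 2 + 178 = 176 + A, so A = 4.
Conserve atomic number: 1 + 74 = 73 + Z, so Z = 2.
A = 4 and Z = 2 is He-4 — an alpha particle.

alpha particle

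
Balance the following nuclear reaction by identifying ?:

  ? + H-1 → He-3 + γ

Conserve mass number: A + 1 = 3 + 0, so A = 2.
Conserve atomic number: Z + 1 = 2 + 0, so Z = 1.
A = 2 and Z = 1 is H-2 — a deuteron.

deuteron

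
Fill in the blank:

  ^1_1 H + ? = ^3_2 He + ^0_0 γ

deuteron

Conserve mass number: 1 + A = 3 + 0, so A = 2.
Conserve atomic number: 1 + Z = 2 + 0, so Z = 1.
A = 2 and Z = 1 is ^2_1 H — a deuteron.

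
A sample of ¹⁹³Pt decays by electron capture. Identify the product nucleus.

Ir-193

Electron capture: mass number changes by +0, atomic number by -1.
A: 193 = 193; Z: 78 − 1 = 77.
Z = 77 is iridium, so the daughter is ¹⁹³Ir.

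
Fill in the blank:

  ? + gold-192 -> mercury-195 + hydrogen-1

Conserve mass number: A + 192 = 195 + 1, so A = 4.
Conserve atomic number: Z + 79 = 80 + 1, so Z = 2.
A = 4 and Z = 2 is helium-4 — an alpha particle.

alpha particle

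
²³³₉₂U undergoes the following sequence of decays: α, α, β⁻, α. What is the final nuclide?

Fr-221

Start: (A, Z) = (233, 92).
After α: (229, 90).
After α: (225, 88).
After β⁻: (225, 89).
After α: (221, 87).
Z = 87 is francium.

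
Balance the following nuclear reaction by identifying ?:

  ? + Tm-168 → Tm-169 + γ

neutron

Conserve mass number: A + 168 = 169 + 0, so A = 1.
Conserve atomic number: Z + 69 = 69 + 0, so Z = 0.
A = 1 and Z = 0 is n — a neutron.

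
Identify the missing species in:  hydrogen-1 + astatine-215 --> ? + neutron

Rn-215

Conserve mass number: 1 + 215 = A + 1, so A = 215.
Conserve atomic number: 1 + 85 = Z + 0, so Z = 86.
Z = 86 is radon, so the species is radon-215.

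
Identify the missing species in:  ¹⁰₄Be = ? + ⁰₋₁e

Conserve mass number: 10 = A + 0, so A = 10.
Conserve atomic number: 4 = Z − 1, so Z = 5.
Z = 5 is boron, so the species is ¹⁰₅B.

B-10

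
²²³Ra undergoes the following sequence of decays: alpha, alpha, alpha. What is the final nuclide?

Start: (A, Z) = (223, 88).
After α: (219, 86).
After α: (215, 84).
After α: (211, 82).
Z = 82 is lead.

Pb-211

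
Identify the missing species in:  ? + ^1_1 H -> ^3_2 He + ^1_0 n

triton

Conserve mass number: A + 1 = 3 + 1, so A = 3.
Conserve atomic number: Z + 1 = 2 + 0, so Z = 1.
A = 3 and Z = 1 is ^3_1 H — a triton.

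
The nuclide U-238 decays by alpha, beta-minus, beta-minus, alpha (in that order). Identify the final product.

Start: (A, Z) = (238, 92).
After α: (234, 90).
After β⁻: (234, 91).
After β⁻: (234, 92).
After α: (230, 90).
Z = 90 is thorium.

Th-230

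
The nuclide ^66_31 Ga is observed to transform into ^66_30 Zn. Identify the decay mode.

beta-plus decay or electron capture

ΔA = 66 − 66 = 0; ΔZ = 30 − 31 = -1.
A is unchanged and Z drops by 1 — a proton has become a neutron (β⁺ emission or electron capture).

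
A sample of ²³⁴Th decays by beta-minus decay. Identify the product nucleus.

Pa-234

Beta-minus decay: mass number changes by +0, atomic number by +1.
A: 234 = 234; Z: 90 + 1 = 91.
Z = 91 is protactinium, so the daughter is ²³⁴Pa.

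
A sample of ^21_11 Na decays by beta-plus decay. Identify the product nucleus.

Beta-plus decay: mass number changes by +0, atomic number by -1.
A: 21 = 21; Z: 11 − 1 = 10.
Z = 10 is neon, so the daughter is ^21_10 Ne.

Ne-21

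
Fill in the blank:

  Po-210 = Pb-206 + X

alpha particle

Conserve mass number: 210 = 206 + A, so A = 4.
Conserve atomic number: 84 = 82 + Z, so Z = 2.
A = 4 and Z = 2 is He-4 — an alpha particle.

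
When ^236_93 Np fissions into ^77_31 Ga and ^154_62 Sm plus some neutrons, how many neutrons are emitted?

5

Conserve mass number: 236 = 77 + 154 + k, so k = 236 − 231 = 5.
Check atomic number: 93 = 31 + 62 + 0 = 93. ✓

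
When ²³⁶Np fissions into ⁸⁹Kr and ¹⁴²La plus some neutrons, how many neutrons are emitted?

Conserve mass number: 236 = 89 + 142 + k, so k = 236 − 231 = 5.
Check atomic number: 93 = 36 + 57 + 0 = 93. ✓

5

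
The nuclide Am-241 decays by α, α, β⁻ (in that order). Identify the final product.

Start: (A, Z) = (241, 95).
After α: (237, 93).
After α: (233, 91).
After β⁻: (233, 92).
Z = 92 is uranium.

U-233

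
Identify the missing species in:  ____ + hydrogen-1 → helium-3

Conserve mass number: A + 1 = 3, so A = 2.
Conserve atomic number: Z + 1 = 2, so Z = 1.
A = 2 and Z = 1 is hydrogen-2 — a deuteron.

deuteron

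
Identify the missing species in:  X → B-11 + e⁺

C-11

Conserve mass number: A = 11 + 0, so A = 11.
Conserve atomic number: Z = 5 + 1, so Z = 6.
Z = 6 is carbon, so the species is C-11.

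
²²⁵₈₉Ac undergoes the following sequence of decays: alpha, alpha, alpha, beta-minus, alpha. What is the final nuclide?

Start: (A, Z) = (225, 89).
After α: (221, 87).
After α: (217, 85).
After α: (213, 83).
After β⁻: (213, 84).
After α: (209, 82).
Z = 82 is lead.

Pb-209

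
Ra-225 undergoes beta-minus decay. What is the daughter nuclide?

Ac-225

Beta-minus decay: mass number changes by +0, atomic number by +1.
A: 225 = 225; Z: 88 + 1 = 89.
Z = 89 is actinium, so the daughter is Ac-225.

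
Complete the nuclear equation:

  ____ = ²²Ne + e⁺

Na-22

Conserve mass number: A = 22 + 0, so A = 22.
Conserve atomic number: Z = 10 + 1, so Z = 11.
Z = 11 is sodium, so the species is ²²Na.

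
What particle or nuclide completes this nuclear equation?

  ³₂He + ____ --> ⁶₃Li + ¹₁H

Conserve mass number: 3 + A = 6 + 1, so A = 4.
Conserve atomic number: 2 + Z = 3 + 1, so Z = 2.
A = 4 and Z = 2 is ⁴₂He — an alpha particle.

alpha particle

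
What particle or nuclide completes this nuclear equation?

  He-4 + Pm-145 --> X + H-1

Sm-148

Conserve mass number: 4 + 145 = A + 1, so A = 148.
Conserve atomic number: 2 + 61 = Z + 1, so Z = 62.
Z = 62 is samarium, so the species is Sm-148.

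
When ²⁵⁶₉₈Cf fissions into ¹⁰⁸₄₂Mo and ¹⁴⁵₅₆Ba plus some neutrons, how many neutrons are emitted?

Conserve mass number: 256 = 108 + 145 + k, so k = 256 − 253 = 3.
Check atomic number: 98 = 42 + 56 + 0 = 98. ✓

3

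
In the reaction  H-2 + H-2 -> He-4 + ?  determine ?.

gamma ray

Conserve mass number: 2 + 2 = 4 + A, so A = 0.
Conserve atomic number: 1 + 1 = 2 + Z, so Z = 0.
A = 0 and Z = 0 is γ — a gamma ray.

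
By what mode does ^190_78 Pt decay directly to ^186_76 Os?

ΔA = 186 − 190 = -4; ΔZ = 76 − 78 = -2.
A drops by 4 and Z drops by 2 — the signature of alpha emission.

alpha decay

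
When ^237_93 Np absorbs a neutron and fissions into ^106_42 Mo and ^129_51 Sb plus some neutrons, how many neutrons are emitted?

3

Conserve mass number: 238 = 106 + 129 + k, so k = 238 − 235 = 3.
Check atomic number: 93 = 42 + 51 + 0 = 93. ✓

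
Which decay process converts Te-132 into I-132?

beta-minus decay

ΔA = 132 − 132 = 0; ΔZ = 53 − 52 = +1.
A is unchanged and Z rises by 1 — a neutron has become a proton (β⁻ decay).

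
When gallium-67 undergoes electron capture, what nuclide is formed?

Electron capture: mass number changes by +0, atomic number by -1.
A: 67 = 67; Z: 31 − 1 = 30.
Z = 30 is zinc, so the daughter is zinc-67.

Zn-67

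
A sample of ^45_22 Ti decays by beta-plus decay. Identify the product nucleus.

Beta-plus decay: mass number changes by +0, atomic number by -1.
A: 45 = 45; Z: 22 − 1 = 21.
Z = 21 is scandium, so the daughter is ^45_21 Sc.

Sc-45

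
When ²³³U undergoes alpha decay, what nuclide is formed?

Alpha decay: mass number changes by -4, atomic number by -2.
A: 233 − 4 = 229; Z: 92 − 2 = 90.
Z = 90 is thorium, so the daughter is ²²⁹Th.

Th-229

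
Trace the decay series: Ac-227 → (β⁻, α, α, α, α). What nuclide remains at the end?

Start: (A, Z) = (227, 89).
After β⁻: (227, 90).
After α: (223, 88).
After α: (219, 86).
After α: (215, 84).
After α: (211, 82).
Z = 82 is lead.

Pb-211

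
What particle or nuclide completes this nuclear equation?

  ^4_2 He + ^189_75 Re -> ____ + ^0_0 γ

Ir-193

Conserve mass number: 4 + 189 = A + 0, so A = 193.
Conserve atomic number: 2 + 75 = Z + 0, so Z = 77.
Z = 77 is iridium, so the species is ^193_77 Ir.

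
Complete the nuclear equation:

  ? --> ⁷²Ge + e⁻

Conserve mass number: A = 72 + 0, so A = 72.
Conserve atomic number: Z = 32 − 1, so Z = 31.
Z = 31 is gallium, so the species is ⁷²Ga.

Ga-72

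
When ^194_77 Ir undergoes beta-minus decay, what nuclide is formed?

Beta-minus decay: mass number changes by +0, atomic number by +1.
A: 194 = 194; Z: 77 + 1 = 78.
Z = 78 is platinum, so the daughter is ^194_78 Pt.

Pt-194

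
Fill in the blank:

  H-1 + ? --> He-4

Conserve mass number: 1 + A = 4, so A = 3.
Conserve atomic number: 1 + Z = 2, so Z = 1.
A = 3 and Z = 1 is H-3 — a triton.

triton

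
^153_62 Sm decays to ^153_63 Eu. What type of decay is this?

beta-minus decay

ΔA = 153 − 153 = 0; ΔZ = 63 − 62 = +1.
A is unchanged and Z rises by 1 — a neutron has become a proton (β⁻ decay).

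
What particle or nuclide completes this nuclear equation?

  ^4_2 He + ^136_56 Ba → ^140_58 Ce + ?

Conserve mass number: 4 + 136 = 140 + A, so A = 0.
Conserve atomic number: 2 + 56 = 58 + Z, so Z = 0.
A = 0 and Z = 0 is ^0_0 γ — a gamma ray.

gamma ray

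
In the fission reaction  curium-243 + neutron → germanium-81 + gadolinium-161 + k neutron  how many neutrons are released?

2

Conserve mass number: 244 = 81 + 161 + k, so k = 244 − 242 = 2.
Check atomic number: 96 = 32 + 64 + 0 = 96. ✓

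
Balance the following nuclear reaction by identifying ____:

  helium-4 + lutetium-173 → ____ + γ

Ta-177

Conserve mass number: 4 + 173 = A + 0, so A = 177.
Conserve atomic number: 2 + 71 = Z + 0, so Z = 73.
Z = 73 is tantalum, so the species is tantalum-177.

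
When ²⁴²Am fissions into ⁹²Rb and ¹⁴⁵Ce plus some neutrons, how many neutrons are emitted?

5

Conserve mass number: 242 = 92 + 145 + k, so k = 242 − 237 = 5.
Check atomic number: 95 = 37 + 58 + 0 = 95. ✓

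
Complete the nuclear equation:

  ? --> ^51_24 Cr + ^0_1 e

Mn-51

Conserve mass number: A = 51 + 0, so A = 51.
Conserve atomic number: Z = 24 + 1, so Z = 25.
Z = 25 is manganese, so the species is ^51_25 Mn.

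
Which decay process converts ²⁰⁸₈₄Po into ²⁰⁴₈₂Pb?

alpha decay

ΔA = 204 − 208 = -4; ΔZ = 82 − 84 = -2.
A drops by 4 and Z drops by 2 — the signature of alpha emission.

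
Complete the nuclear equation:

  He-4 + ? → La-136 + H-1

Ba-133

Conserve mass number: 4 + A = 136 + 1, so A = 133.
Conserve atomic number: 2 + Z = 57 + 1, so Z = 56.
Z = 56 is barium, so the species is Ba-133.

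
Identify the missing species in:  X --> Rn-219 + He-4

Ra-223

Conserve mass number: A = 219 + 4, so A = 223.
Conserve atomic number: Z = 86 + 2, so Z = 88.
Z = 88 is radium, so the species is Ra-223.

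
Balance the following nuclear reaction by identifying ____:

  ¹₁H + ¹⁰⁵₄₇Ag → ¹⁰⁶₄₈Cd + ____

Conserve mass number: 1 + 105 = 106 + A, so A = 0.
Conserve atomic number: 1 + 47 = 48 + Z, so Z = 0.
A = 0 and Z = 0 is ⁰₀γ — a gamma ray.

gamma ray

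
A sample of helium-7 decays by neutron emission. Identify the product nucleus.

Neutron emission: mass number changes by -1, atomic number by +0.
A: 7 − 1 = 6; Z: 2 = 2.
Z = 2 is helium, so the daughter is helium-6.

He-6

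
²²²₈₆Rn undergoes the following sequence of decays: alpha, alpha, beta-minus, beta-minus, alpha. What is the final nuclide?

Start: (A, Z) = (222, 86).
After α: (218, 84).
After α: (214, 82).
After β⁻: (214, 83).
After β⁻: (214, 84).
After α: (210, 82).
Z = 82 is lead.

Pb-210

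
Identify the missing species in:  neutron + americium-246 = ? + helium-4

Conserve mass number: 1 + 246 = A + 4, so A = 243.
Conserve atomic number: 0 + 95 = Z + 2, so Z = 93.
Z = 93 is neptunium, so the species is neptunium-243.

Np-243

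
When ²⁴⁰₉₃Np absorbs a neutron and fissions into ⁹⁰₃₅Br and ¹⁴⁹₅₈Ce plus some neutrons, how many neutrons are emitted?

Conserve mass number: 241 = 90 + 149 + k, so k = 241 − 239 = 2.
Check atomic number: 93 = 35 + 58 + 0 = 93. ✓

2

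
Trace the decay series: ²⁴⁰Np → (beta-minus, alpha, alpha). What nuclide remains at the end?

Th-232

Start: (A, Z) = (240, 93).
After β⁻: (240, 94).
After α: (236, 92).
After α: (232, 90).
Z = 90 is thorium.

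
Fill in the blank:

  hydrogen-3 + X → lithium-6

Conserve mass number: 3 + A = 6, so A = 3.
Conserve atomic number: 1 + Z = 3, so Z = 2.
Z = 2 is helium, so the species is helium-3.

He-3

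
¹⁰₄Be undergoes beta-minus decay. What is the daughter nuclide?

B-10

Beta-minus decay: mass number changes by +0, atomic number by +1.
A: 10 = 10; Z: 4 + 1 = 5.
Z = 5 is boron, so the daughter is ¹⁰₅B.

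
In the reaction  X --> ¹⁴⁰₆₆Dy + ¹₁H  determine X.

Ho-141

Conserve mass number: A = 140 + 1, so A = 141.
Conserve atomic number: Z = 66 + 1, so Z = 67.
Z = 67 is holmium, so the species is ¹⁴¹₆₇Ho.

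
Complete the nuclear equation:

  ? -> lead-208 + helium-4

Po-212

Conserve mass number: A = 208 + 4, so A = 212.
Conserve atomic number: Z = 82 + 2, so Z = 84.
Z = 84 is polonium, so the species is polonium-212.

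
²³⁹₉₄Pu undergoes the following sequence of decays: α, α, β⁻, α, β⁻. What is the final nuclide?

Start: (A, Z) = (239, 94).
After α: (235, 92).
After α: (231, 90).
After β⁻: (231, 91).
After α: (227, 89).
After β⁻: (227, 90).
Z = 90 is thorium.

Th-227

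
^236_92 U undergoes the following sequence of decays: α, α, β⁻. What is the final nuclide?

Start: (A, Z) = (236, 92).
After α: (232, 90).
After α: (228, 88).
After β⁻: (228, 89).
Z = 89 is actinium.

Ac-228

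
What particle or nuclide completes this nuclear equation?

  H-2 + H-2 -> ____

Conserve mass number: 2 + 2 = A, so A = 4.
Conserve atomic number: 1 + 1 = Z, so Z = 2.
A = 4 and Z = 2 is He-4 — an alpha particle.

He-4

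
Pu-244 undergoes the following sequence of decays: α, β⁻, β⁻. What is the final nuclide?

Start: (A, Z) = (244, 94).
After α: (240, 92).
After β⁻: (240, 93).
After β⁻: (240, 94).
Z = 94 is plutonium.

Pu-240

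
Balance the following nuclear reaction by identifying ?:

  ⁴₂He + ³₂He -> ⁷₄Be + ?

gamma ray

Conserve mass number: 4 + 3 = 7 + A, so A = 0.
Conserve atomic number: 2 + 2 = 4 + Z, so Z = 0.
A = 0 and Z = 0 is ⁰₀γ — a gamma ray.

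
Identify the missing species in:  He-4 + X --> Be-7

He-3

Conserve mass number: 4 + A = 7, so A = 3.
Conserve atomic number: 2 + Z = 4, so Z = 2.
Z = 2 is helium, so the species is He-3.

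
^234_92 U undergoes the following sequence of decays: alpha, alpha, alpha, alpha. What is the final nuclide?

Po-218

Start: (A, Z) = (234, 92).
After α: (230, 90).
After α: (226, 88).
After α: (222, 86).
After α: (218, 84).
Z = 84 is polonium.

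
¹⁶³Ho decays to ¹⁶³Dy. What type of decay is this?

beta-plus decay or electron capture

ΔA = 163 − 163 = 0; ΔZ = 66 − 67 = -1.
A is unchanged and Z drops by 1 — a proton has become a neutron (β⁺ emission or electron capture).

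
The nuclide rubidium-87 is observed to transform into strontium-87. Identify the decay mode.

beta-minus decay

ΔA = 87 − 87 = 0; ΔZ = 38 − 37 = +1.
A is unchanged and Z rises by 1 — a neutron has become a proton (β⁻ decay).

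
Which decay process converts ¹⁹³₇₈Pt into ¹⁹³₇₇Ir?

beta-plus decay or electron capture

ΔA = 193 − 193 = 0; ΔZ = 77 − 78 = -1.
A is unchanged and Z drops by 1 — a proton has become a neutron (β⁺ emission or electron capture).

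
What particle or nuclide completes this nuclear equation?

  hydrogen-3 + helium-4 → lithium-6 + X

neutron

Conserve mass number: 3 + 4 = 6 + A, so A = 1.
Conserve atomic number: 1 + 2 = 3 + Z, so Z = 0.
A = 1 and Z = 0 is neutron — a neutron.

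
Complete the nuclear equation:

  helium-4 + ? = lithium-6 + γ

Conserve mass number: 4 + A = 6 + 0, so A = 2.
Conserve atomic number: 2 + Z = 3 + 0, so Z = 1.
A = 2 and Z = 1 is hydrogen-2 — a deuteron.

deuteron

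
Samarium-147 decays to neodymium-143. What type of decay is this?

alpha decay

ΔA = 143 − 147 = -4; ΔZ = 60 − 62 = -2.
A drops by 4 and Z drops by 2 — the signature of alpha emission.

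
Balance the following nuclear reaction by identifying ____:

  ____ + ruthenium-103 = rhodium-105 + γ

Conserve mass number: A + 103 = 105 + 0, so A = 2.
Conserve atomic number: Z + 44 = 45 + 0, so Z = 1.
A = 2 and Z = 1 is hydrogen-2 — a deuteron.

deuteron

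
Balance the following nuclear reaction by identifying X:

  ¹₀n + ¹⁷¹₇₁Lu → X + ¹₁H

Conserve mass number: 1 + 171 = A + 1, so A = 171.
Conserve atomic number: 0 + 71 = Z + 1, so Z = 70.
Z = 70 is ytterbium, so the species is ¹⁷¹₇₀Yb.

Yb-171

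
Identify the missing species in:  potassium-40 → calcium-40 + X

Conserve mass number: 40 = 40 + A, so A = 0.
Conserve atomic number: 19 = 20 + Z, so Z = -1.
A = 0 and Z = -1 is e⁻ — a beta-minus particle.

beta-minus particle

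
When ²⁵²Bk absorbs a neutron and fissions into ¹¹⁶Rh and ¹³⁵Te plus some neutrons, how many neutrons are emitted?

2

Conserve mass number: 253 = 116 + 135 + k, so k = 253 − 251 = 2.
Check atomic number: 97 = 45 + 52 + 0 = 97. ✓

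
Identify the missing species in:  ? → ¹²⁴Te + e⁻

Sb-124

Conserve mass number: A = 124 + 0, so A = 124.
Conserve atomic number: Z = 52 − 1, so Z = 51.
Z = 51 is antimony, so the species is ¹²⁴Sb.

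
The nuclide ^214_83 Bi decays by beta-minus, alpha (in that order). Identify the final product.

Start: (A, Z) = (214, 83).
After β⁻: (214, 84).
After α: (210, 82).
Z = 82 is lead.

Pb-210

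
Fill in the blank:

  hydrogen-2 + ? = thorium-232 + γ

Conserve mass number: 2 + A = 232 + 0, so A = 230.
Conserve atomic number: 1 + Z = 90 + 0, so Z = 89.
Z = 89 is actinium, so the species is actinium-230.

Ac-230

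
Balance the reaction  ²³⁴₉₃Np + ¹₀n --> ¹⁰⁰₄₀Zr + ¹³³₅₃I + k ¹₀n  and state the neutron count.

2

Conserve mass number: 235 = 100 + 133 + k, so k = 235 − 233 = 2.
Check atomic number: 93 = 40 + 53 + 0 = 93. ✓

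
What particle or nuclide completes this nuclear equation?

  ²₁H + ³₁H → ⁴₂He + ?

neutron

Conserve mass number: 2 + 3 = 4 + A, so A = 1.
Conserve atomic number: 1 + 1 = 2 + Z, so Z = 0.
A = 1 and Z = 0 is ¹₀n — a neutron.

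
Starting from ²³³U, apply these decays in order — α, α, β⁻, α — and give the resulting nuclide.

Fr-221

Start: (A, Z) = (233, 92).
After α: (229, 90).
After α: (225, 88).
After β⁻: (225, 89).
After α: (221, 87).
Z = 87 is francium.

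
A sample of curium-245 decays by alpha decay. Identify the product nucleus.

Alpha decay: mass number changes by -4, atomic number by -2.
A: 245 − 4 = 241; Z: 96 − 2 = 94.
Z = 94 is plutonium, so the daughter is plutonium-241.

Pu-241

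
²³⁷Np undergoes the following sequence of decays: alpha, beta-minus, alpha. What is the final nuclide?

Start: (A, Z) = (237, 93).
After α: (233, 91).
After β⁻: (233, 92).
After α: (229, 90).
Z = 90 is thorium.

Th-229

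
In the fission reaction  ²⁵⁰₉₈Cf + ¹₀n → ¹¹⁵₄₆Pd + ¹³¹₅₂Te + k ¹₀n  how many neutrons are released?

5

Conserve mass number: 251 = 115 + 131 + k, so k = 251 − 246 = 5.
Check atomic number: 98 = 46 + 52 + 0 = 98. ✓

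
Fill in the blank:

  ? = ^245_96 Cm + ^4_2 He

Cf-249

Conserve mass number: A = 245 + 4, so A = 249.
Conserve atomic number: Z = 96 + 2, so Z = 98.
Z = 98 is californium, so the species is ^249_98 Cf.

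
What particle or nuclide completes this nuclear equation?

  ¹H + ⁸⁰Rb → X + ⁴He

Conserve mass number: 1 + 80 = A + 4, so A = 77.
Conserve atomic number: 1 + 37 = Z + 2, so Z = 36.
Z = 36 is krypton, so the species is ⁷⁷Kr.

Kr-77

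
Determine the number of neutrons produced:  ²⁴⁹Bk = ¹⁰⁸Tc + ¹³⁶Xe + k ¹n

5

Conserve mass number: 249 = 108 + 136 + k, so k = 249 − 244 = 5.
Check atomic number: 97 = 43 + 54 + 0 = 97. ✓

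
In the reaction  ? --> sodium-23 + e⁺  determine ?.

Mg-23

Conserve mass number: A = 23 + 0, so A = 23.
Conserve atomic number: Z = 11 + 1, so Z = 12.
Z = 12 is magnesium, so the species is magnesium-23.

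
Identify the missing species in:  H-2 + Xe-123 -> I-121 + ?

alpha particle

Conserve mass number: 2 + 123 = 121 + A, so A = 4.
Conserve atomic number: 1 + 54 = 53 + Z, so Z = 2.
A = 4 and Z = 2 is He-4 — an alpha particle.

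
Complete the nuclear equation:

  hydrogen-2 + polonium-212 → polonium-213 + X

proton

Conserve mass number: 2 + 212 = 213 + A, so A = 1.
Conserve atomic number: 1 + 84 = 84 + Z, so Z = 1.
A = 1 and Z = 1 is hydrogen-1 — a proton.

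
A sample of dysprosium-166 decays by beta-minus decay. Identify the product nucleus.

Ho-166

Beta-minus decay: mass number changes by +0, atomic number by +1.
A: 166 = 166; Z: 66 + 1 = 67.
Z = 67 is holmium, so the daughter is holmium-166.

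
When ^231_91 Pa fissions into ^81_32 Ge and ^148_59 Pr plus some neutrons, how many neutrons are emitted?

2

Conserve mass number: 231 = 81 + 148 + k, so k = 231 − 229 = 2.
Check atomic number: 91 = 32 + 59 + 0 = 91. ✓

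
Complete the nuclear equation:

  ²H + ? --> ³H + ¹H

deuteron

Conserve mass number: 2 + A = 3 + 1, so A = 2.
Conserve atomic number: 1 + Z = 1 + 1, so Z = 1.
A = 2 and Z = 1 is ²H — a deuteron.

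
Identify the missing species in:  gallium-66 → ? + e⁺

Zn-66

Conserve mass number: 66 = A + 0, so A = 66.
Conserve atomic number: 31 = Z + 1, so Z = 30.
Z = 30 is zinc, so the species is zinc-66.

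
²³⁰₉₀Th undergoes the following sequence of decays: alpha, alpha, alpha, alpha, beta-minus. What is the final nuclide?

Start: (A, Z) = (230, 90).
After α: (226, 88).
After α: (222, 86).
After α: (218, 84).
After α: (214, 82).
After β⁻: (214, 83).
Z = 83 is bismuth.

Bi-214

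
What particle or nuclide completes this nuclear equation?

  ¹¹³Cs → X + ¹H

Xe-112

Conserve mass number: 113 = A + 1, so A = 112.
Conserve atomic number: 55 = Z + 1, so Z = 54.
Z = 54 is xenon, so the species is ¹¹²Xe.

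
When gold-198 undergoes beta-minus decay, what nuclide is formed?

Hg-198

Beta-minus decay: mass number changes by +0, atomic number by +1.
A: 198 = 198; Z: 79 + 1 = 80.
Z = 80 is mercury, so the daughter is mercury-198.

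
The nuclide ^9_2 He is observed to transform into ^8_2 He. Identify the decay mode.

neutron emission

ΔA = 8 − 9 = -1; ΔZ = 2 − 2 = +0.
A drops by 1 with Z unchanged — a neutron was emitted.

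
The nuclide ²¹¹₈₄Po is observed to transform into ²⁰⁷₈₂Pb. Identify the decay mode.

alpha decay

ΔA = 207 − 211 = -4; ΔZ = 82 − 84 = -2.
A drops by 4 and Z drops by 2 — the signature of alpha emission.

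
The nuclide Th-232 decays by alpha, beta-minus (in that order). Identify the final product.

Ac-228

Start: (A, Z) = (232, 90).
After α: (228, 88).
After β⁻: (228, 89).
Z = 89 is actinium.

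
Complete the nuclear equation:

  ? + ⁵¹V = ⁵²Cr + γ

proton

Conserve mass number: A + 51 = 52 + 0, so A = 1.
Conserve atomic number: Z + 23 = 24 + 0, so Z = 1.
A = 1 and Z = 1 is ¹H — a proton.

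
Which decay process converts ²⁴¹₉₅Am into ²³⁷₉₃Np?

ΔA = 237 − 241 = -4; ΔZ = 93 − 95 = -2.
A drops by 4 and Z drops by 2 — the signature of alpha emission.

alpha decay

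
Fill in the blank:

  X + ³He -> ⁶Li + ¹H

alpha particle

Conserve mass number: A + 3 = 6 + 1, so A = 4.
Conserve atomic number: Z + 2 = 3 + 1, so Z = 2.
A = 4 and Z = 2 is ⁴He — an alpha particle.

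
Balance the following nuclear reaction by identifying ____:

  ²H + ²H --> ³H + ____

proton

Conserve mass number: 2 + 2 = 3 + A, so A = 1.
Conserve atomic number: 1 + 1 = 1 + Z, so Z = 1.
A = 1 and Z = 1 is ¹H — a proton.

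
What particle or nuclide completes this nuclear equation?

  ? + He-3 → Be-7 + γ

alpha particle

Conserve mass number: A + 3 = 7 + 0, so A = 4.
Conserve atomic number: Z + 2 = 4 + 0, so Z = 2.
A = 4 and Z = 2 is He-4 — an alpha particle.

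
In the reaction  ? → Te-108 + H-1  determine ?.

I-109

Conserve mass number: A = 108 + 1, so A = 109.
Conserve atomic number: Z = 52 + 1, so Z = 53.
Z = 53 is iodine, so the species is I-109.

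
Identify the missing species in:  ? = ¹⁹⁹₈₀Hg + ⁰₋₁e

Conserve mass number: A = 199 + 0, so A = 199.
Conserve atomic number: Z = 80 − 1, so Z = 79.
Z = 79 is gold, so the species is ¹⁹⁹₇₉Au.

Au-199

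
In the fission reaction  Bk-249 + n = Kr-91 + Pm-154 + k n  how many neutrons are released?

Conserve mass number: 250 = 91 + 154 + k, so k = 250 − 245 = 5.
Check atomic number: 97 = 36 + 61 + 0 = 97. ✓

5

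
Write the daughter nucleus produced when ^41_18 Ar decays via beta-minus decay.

K-41

Beta-minus decay: mass number changes by +0, atomic number by +1.
A: 41 = 41; Z: 18 + 1 = 19.
Z = 19 is potassium, so the daughter is ^41_19 K.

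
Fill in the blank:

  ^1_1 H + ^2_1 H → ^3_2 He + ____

Conserve mass number: 1 + 2 = 3 + A, so A = 0.
Conserve atomic number: 1 + 1 = 2 + Z, so Z = 0.
A = 0 and Z = 0 is ^0_0 γ — a gamma ray.

gamma ray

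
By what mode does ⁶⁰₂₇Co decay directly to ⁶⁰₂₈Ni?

beta-minus decay

ΔA = 60 − 60 = 0; ΔZ = 28 − 27 = +1.
A is unchanged and Z rises by 1 — a neutron has become a proton (β⁻ decay).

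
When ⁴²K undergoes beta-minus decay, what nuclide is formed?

Ca-42

Beta-minus decay: mass number changes by +0, atomic number by +1.
A: 42 = 42; Z: 19 + 1 = 20.
Z = 20 is calcium, so the daughter is ⁴²Ca.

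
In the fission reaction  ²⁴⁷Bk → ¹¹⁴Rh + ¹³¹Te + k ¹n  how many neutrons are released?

2

Conserve mass number: 247 = 114 + 131 + k, so k = 247 − 245 = 2.
Check atomic number: 97 = 45 + 52 + 0 = 97. ✓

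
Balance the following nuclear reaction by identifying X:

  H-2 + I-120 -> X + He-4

Conserve mass number: 2 + 120 = A + 4, so A = 118.
Conserve atomic number: 1 + 53 = Z + 2, so Z = 52.
Z = 52 is tellurium, so the species is Te-118.

Te-118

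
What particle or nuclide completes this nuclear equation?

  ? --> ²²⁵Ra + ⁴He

Conserve mass number: A = 225 + 4, so A = 229.
Conserve atomic number: Z = 88 + 2, so Z = 90.
Z = 90 is thorium, so the species is ²²⁹Th.

Th-229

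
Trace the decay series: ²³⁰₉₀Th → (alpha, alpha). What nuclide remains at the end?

Rn-222

Start: (A, Z) = (230, 90).
After α: (226, 88).
After α: (222, 86).
Z = 86 is radon.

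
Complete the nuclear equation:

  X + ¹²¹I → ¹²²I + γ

neutron

Conserve mass number: A + 121 = 122 + 0, so A = 1.
Conserve atomic number: Z + 53 = 53 + 0, so Z = 0.
A = 1 and Z = 0 is ¹n — a neutron.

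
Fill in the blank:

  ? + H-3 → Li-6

He-3

Conserve mass number: A + 3 = 6, so A = 3.
Conserve atomic number: Z + 1 = 3, so Z = 2.
Z = 2 is helium, so the species is He-3.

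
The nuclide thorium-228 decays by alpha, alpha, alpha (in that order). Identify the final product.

Start: (A, Z) = (228, 90).
After α: (224, 88).
After α: (220, 86).
After α: (216, 84).
Z = 84 is polonium.

Po-216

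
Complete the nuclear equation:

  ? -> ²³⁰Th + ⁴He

Conserve mass number: A = 230 + 4, so A = 234.
Conserve atomic number: Z = 90 + 2, so Z = 92.
Z = 92 is uranium, so the species is ²³⁴U.

U-234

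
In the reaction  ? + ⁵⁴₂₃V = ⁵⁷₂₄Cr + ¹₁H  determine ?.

Conserve mass number: A + 54 = 57 + 1, so A = 4.
Conserve atomic number: Z + 23 = 24 + 1, so Z = 2.
A = 4 and Z = 2 is ⁴₂He — an alpha particle.

alpha particle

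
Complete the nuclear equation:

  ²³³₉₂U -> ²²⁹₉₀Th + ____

alpha particle

Conserve mass number: 233 = 229 + A, so A = 4.
Conserve atomic number: 92 = 90 + Z, so Z = 2.
A = 4 and Z = 2 is ⁴₂He — an alpha particle.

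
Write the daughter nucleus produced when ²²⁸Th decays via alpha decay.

Ra-224

Alpha decay: mass number changes by -4, atomic number by -2.
A: 228 − 4 = 224; Z: 90 − 2 = 88.
Z = 88 is radium, so the daughter is ²²⁴Ra.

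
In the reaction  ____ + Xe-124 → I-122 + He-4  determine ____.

deuteron

Conserve mass number: A + 124 = 122 + 4, so A = 2.
Conserve atomic number: Z + 54 = 53 + 2, so Z = 1.
A = 2 and Z = 1 is H-2 — a deuteron.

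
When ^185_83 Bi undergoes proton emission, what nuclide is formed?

Pb-184

Proton emission: mass number changes by -1, atomic number by -1.
A: 185 − 1 = 184; Z: 83 − 1 = 82.
Z = 82 is lead, so the daughter is ^184_82 Pb.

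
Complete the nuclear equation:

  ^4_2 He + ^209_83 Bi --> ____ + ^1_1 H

Po-212

Conserve mass number: 4 + 209 = A + 1, so A = 212.
Conserve atomic number: 2 + 83 = Z + 1, so Z = 84.
Z = 84 is polonium, so the species is ^212_84 Po.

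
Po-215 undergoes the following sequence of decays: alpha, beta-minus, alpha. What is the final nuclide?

Tl-207

Start: (A, Z) = (215, 84).
After α: (211, 82).
After β⁻: (211, 83).
After α: (207, 81).
Z = 81 is thallium.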